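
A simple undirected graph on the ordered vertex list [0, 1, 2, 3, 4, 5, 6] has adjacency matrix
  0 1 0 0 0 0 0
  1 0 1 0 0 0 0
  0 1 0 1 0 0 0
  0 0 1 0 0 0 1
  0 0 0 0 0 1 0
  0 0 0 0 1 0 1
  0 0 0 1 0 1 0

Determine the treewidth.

1

A width-1 tree decomposition is:
Bags: B1 = {0, 1}  B2 = {1, 2}  B3 = {2, 3}  B4 = {3, 6}  B5 = {5, 6}  B6 = {4, 5}
Tree: B1–B2, B2–B3, B3–B4, B4–B5, B5–B6
Each bag holds 2 vertices, so the decomposition has width 1, which upper-bounds the treewidth. Any graph with an edge has treewidth ≥ 1, and G has the edge 0–1. Hence tw(G) = 1 exactly.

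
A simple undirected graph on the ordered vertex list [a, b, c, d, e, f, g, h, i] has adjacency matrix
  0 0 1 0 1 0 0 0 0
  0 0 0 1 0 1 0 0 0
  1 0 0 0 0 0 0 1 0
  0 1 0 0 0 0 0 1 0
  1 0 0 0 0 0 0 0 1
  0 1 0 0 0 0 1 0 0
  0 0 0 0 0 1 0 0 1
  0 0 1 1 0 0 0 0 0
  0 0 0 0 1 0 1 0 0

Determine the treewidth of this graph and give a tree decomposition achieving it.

Treewidth 2.
Bags: B1 = {f, g, i}  B2 = {b, f, i}  B3 = {b, d, i}  B4 = {d, h, i}  B5 = {c, h, i}  B6 = {a, c, i}  B7 = {a, e, i}
Tree: B1–B2, B2–B3, B3–B4, B4–B5, B5–B6, B6–B7

The largest bag has 3 vertices, giving width 2; this decomposition certifies tw(G) ≤ 2. Since i–g–f–b–d–h–c–a–e–i is a cycle in G, G is not acyclic. Forests are exactly the graphs of treewidth ≤ 1, so tw(G) ≥ 2. Hence tw(G) = 2 exactly.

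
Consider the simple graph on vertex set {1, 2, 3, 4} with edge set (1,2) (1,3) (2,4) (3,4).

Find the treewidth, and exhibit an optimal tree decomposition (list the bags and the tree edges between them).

Every bag has size at most 3, so the width is 3 − 1 = 2 and tw(G) ≤ 2. Since 3–1–2–4–3 is a cycle in G, G is not acyclic. Forests are exactly the graphs of treewidth ≤ 1, so tw(G) ≥ 2. Combining the bounds, tw(G) = 2.

Treewidth 2.
One optimal decomposition is:
Bags: B1 = {1, 2, 3}  B2 = {2, 3, 4}
Tree: B1–B2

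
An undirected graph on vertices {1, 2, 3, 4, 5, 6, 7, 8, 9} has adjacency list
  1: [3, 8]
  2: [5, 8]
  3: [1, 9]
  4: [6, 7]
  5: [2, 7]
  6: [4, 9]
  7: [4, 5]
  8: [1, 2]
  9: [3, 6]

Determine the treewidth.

2

A width-2 tree decomposition is:
Bags: B1 = {4, 6, 7}  B2 = {6, 7, 9}  B3 = {3, 7, 9}  B4 = {1, 3, 7}  B5 = {1, 7, 8}  B6 = {2, 7, 8}  B7 = {2, 5, 7}
Tree: B1–B2, B2–B3, B3–B4, B4–B5, B5–B6, B6–B7
Every bag has size at most 3, so the width is 3 − 1 = 2 and tw(G) ≤ 2. For the lower bound, G contains the cycle 7–4–6–9–3–1–8–2–5–7, so G is not a forest; only forests have treewidth ≤ 1, hence tw(G) ≥ 2. The upper and lower bounds meet at 2, so that is the treewidth.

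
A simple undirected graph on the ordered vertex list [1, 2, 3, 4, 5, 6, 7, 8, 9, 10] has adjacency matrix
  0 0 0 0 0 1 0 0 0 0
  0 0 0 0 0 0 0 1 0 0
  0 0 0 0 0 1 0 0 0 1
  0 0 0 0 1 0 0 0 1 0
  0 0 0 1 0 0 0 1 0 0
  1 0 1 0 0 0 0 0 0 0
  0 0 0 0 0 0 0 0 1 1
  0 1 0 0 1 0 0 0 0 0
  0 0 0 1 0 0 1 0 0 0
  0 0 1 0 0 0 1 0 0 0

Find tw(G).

A width-1 tree decomposition is:
Bags: B1 = {1, 6}  B2 = {3, 6}  B3 = {3, 10}  B4 = {7, 10}  B5 = {7, 9}  B6 = {4, 9}  B7 = {4, 5}  B8 = {5, 8}  B9 = {2, 8}
Tree: B1–B2, B2–B3, B3–B4, B4–B5, B5–B6, B6–B7, B7–B8, B8–B9
Each bag holds 2 vertices, so the decomposition has width 1, which upper-bounds the treewidth. G has an edge, so its treewidth is at least 1. Hence tw(G) = 1 exactly.

1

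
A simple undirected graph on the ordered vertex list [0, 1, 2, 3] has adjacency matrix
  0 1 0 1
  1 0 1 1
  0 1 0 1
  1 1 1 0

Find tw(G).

2

A width-2 tree decomposition is:
Bags: B1 = {1, 2, 3}  B2 = {0, 1, 3}
Tree: B1–B2
Each bag holds 3 vertices, so the decomposition has width 2, which upper-bounds the treewidth. Conversely, {0, 1, 3} is a clique of size 3, and the vertices of any clique must share a bag in every tree decomposition; so some bag has ≥ 3 vertices and tw(G) ≥ 2. The upper and lower bounds meet at 2, so that is the treewidth.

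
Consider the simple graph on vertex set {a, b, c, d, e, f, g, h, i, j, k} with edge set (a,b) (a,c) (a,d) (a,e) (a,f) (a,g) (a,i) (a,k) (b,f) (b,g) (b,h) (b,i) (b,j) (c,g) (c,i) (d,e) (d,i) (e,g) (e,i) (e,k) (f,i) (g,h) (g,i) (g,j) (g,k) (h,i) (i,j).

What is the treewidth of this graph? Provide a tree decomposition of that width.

Treewidth 3.
Bags: B1 = {a, b, g, i}  B2 = {a, e, g, i}  B3 = {a, e, g, k}  B4 = {b, g, h, i}  B5 = {a, d, e, i}  B6 = {a, b, f, i}  B7 = {b, g, i, j}  B8 = {a, c, g, i}
Tree: B1–B2, B2–B3, B1–B4, B2–B5, B1–B6, B4–B7, B1–B8

The largest bag has 4 vertices, giving width 3; this decomposition certifies tw(G) ≤ 3. On the other hand G contains the 4-clique {a, e, g, k}. A clique must lie in a single bag of any decomposition, so no decomposition can have width below 3. Combining the bounds, tw(G) = 3.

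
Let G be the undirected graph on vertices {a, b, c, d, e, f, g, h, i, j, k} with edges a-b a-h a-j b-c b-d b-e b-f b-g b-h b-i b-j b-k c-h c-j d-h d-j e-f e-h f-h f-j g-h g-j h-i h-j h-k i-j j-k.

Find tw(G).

A width-3 tree decomposition is:
Bags: B1 = {b, f, h, j}  B2 = {b, e, f, h}  B3 = {b, d, h, j}  B4 = {b, c, h, j}  B5 = {b, g, h, j}  B6 = {b, h, j, k}  B7 = {a, b, h, j}  B8 = {b, h, i, j}
Tree: B1–B2, B1–B3, B1–B4, B4–B5, B4–B6, B5–B7, B5–B8
The largest bag has 4 vertices, giving width 3; this decomposition certifies tw(G) ≤ 3. On the other hand G contains the 4-clique {b, d, h, j}. A clique must lie in a single bag of any decomposition, so no decomposition can have width below 3. Combining the bounds, tw(G) = 3.

3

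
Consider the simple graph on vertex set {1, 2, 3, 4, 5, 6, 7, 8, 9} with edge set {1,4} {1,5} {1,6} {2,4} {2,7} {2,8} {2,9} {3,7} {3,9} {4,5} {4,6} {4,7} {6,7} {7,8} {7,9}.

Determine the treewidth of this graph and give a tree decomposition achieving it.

Treewidth 2.
One optimal decomposition is:
Bags: B1 = {4, 6, 7}  B2 = {2, 4, 7}  B3 = {1, 4, 6}  B4 = {1, 4, 5}  B5 = {2, 7, 9}  B6 = {3, 7, 9}  B7 = {2, 7, 8}
Tree: B1–B2, B1–B3, B3–B4, B2–B5, B5–B6, B2–B7

The largest bag has 3 vertices, giving width 2; this decomposition certifies tw(G) ≤ 2. For the lower bound, the 3 vertices {1, 4, 5} are pairwise adjacent, and any tree decomposition puts a clique entirely inside one bag — forcing width ≥ 2. Therefore the treewidth is 2.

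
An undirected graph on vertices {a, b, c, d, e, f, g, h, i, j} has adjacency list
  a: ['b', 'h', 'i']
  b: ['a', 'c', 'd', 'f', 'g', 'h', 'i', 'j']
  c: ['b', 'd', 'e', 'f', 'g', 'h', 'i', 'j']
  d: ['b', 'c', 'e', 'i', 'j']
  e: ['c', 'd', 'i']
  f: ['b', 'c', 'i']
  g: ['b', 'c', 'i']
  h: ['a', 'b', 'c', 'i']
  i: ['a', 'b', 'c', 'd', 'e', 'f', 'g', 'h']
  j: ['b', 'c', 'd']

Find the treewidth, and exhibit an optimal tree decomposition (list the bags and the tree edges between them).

Treewidth 3.
One optimal decomposition is:
Bags: B1 = {c, d, e, i}  B2 = {b, c, d, i}  B3 = {b, c, g, i}  B4 = {b, c, h, i}  B5 = {b, c, f, i}  B6 = {a, b, h, i}  B7 = {b, c, d, j}
Tree: B1–B2, B2–B3, B2–B4, B2–B5, B4–B6, B2–B7

Each bag holds 4 vertices, so the decomposition has width 3, which upper-bounds the treewidth. For the lower bound, the 4 vertices {c, d, e, i} are pairwise adjacent, and any tree decomposition puts a clique entirely inside one bag — forcing width ≥ 3. Therefore the treewidth is 3.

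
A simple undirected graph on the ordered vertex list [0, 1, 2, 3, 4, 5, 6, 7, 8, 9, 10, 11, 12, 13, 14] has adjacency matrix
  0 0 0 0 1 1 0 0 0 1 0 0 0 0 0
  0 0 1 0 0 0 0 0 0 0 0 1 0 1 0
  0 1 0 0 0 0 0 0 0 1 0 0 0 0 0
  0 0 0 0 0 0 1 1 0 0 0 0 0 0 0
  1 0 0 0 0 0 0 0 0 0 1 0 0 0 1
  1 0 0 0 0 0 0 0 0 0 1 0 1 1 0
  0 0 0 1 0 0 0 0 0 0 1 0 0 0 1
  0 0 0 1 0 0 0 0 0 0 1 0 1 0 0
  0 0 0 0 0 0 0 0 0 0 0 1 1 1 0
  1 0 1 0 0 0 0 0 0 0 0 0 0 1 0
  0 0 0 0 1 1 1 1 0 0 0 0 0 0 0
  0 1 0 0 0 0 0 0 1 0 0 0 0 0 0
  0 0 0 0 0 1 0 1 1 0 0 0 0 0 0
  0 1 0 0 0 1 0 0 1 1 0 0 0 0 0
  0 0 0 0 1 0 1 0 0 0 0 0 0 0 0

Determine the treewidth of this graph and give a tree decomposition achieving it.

Every bag has size at most 4, so the width is 4 − 1 = 3 and tw(G) ≤ 3. For the lower bound: the 4 vertex sets {1,2,11}, {8}, {13}, {0,5,9,12} are disjoint, each induces a connected subgraph, and every pair is joined by at least one edge of G. Contracting each set to a single vertex therefore yields K_{4} as a minor, and since treewidth is minor-monotone, tw(G) ≥ tw(K_{4}) = 3. Therefore the treewidth is 3.

Treewidth 3.
Bags: B1 = {1, 2, 8, 11}  B2 = {1, 2, 8, 13}  B3 = {2, 8, 9, 13}  B4 = {8, 9, 12, 13}  B5 = {5, 9, 12, 13}  B6 = {0, 5, 9, 12}  B7 = {0, 5, 7, 12}  B8 = {0, 5, 7, 10}  B9 = {0, 4, 7, 10}  B10 = {3, 4, 7, 10}  B11 = {3, 4, 6, 10}  B12 = {3, 4, 6, 14}
Tree: B1–B2, B2–B3, B3–B4, B4–B5, B5–B6, B6–B7, B7–B8, B8–B9, B9–B10, B10–B11, B11–B12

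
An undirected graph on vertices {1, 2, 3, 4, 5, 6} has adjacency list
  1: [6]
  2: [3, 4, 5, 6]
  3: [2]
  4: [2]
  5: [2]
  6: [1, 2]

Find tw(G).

A width-1 tree decomposition is:
Bags: B1 = {2, 6}  B2 = {1, 6}  B3 = {2, 3}  B4 = {2, 5}  B5 = {2, 4}
Tree: B1–B2, B1–B3, B1–B4, B3–B5
Every bag has size at most 2, so the width is 2 − 1 = 1 and tw(G) ≤ 1. G has an edge, so its treewidth is at least 1. Therefore the treewidth is 1.

1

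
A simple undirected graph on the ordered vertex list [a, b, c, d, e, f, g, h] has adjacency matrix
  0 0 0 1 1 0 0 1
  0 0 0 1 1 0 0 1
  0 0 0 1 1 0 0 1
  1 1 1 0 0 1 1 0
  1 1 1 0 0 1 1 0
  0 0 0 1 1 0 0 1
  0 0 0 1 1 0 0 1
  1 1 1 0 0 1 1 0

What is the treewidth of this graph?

A width-3 tree decomposition is:
Bags: B1 = {a, d, e, h}  B2 = {d, e, g, h}  B3 = {b, d, e, h}  B4 = {d, e, f, h}  B5 = {c, d, e, h}
Tree: B1–B2, B2–B3, B3–B4, B4–B5
Each bag holds 4 vertices, so the decomposition has width 3, which upper-bounds the treewidth. For the lower bound: the 4 vertex sets {a,e}, {d,g}, {h}, {b} are disjoint, each induces a connected subgraph, and every pair is joined by at least one edge of G. Contracting each set to a single vertex therefore yields K_{4} as a minor, and since treewidth is minor-monotone, tw(G) ≥ tw(K_{4}) = 3. Combining the bounds, tw(G) = 3.

3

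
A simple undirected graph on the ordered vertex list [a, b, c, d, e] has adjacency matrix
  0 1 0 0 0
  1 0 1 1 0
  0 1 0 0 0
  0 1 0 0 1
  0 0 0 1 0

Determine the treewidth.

1

A width-1 tree decomposition is:
Bags: B1 = {b, c}  B2 = {b, d}  B3 = {d, e}  B4 = {a, b}
Tree: B1–B2, B2–B3, B2–B4
The largest bag has 2 vertices, giving width 1; this decomposition certifies tw(G) ≤ 1. Since G has at least one edge (e.g. c–b), it is not an edgeless graph, so tw(G) ≥ 1. Therefore the treewidth is 1.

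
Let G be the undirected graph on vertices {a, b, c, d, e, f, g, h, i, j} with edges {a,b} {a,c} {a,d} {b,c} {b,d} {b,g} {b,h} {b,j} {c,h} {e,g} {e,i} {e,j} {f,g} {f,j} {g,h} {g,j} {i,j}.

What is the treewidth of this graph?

A width-2 tree decomposition is:
Bags: B1 = {b, c, h}  B2 = {b, g, h}  B3 = {a, b, c}  B4 = {a, b, d}  B5 = {b, g, j}  B6 = {e, g, j}  B7 = {e, i, j}  B8 = {f, g, j}
Tree: B1–B2, B1–B3, B3–B4, B2–B5, B5–B6, B6–B7, B5–B8
Every bag has size at most 3, so the width is 3 − 1 = 2 and tw(G) ≤ 2. For the lower bound, the 3 vertices {e, g, j} are pairwise adjacent, and any tree decomposition puts a clique entirely inside one bag — forcing width ≥ 2. Combining the bounds, tw(G) = 2.

2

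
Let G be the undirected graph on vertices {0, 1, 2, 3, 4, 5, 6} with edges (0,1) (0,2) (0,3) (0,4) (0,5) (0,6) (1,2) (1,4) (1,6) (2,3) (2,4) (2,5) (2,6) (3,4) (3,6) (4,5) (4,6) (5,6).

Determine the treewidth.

A width-4 tree decomposition is:
Bags: B1 = {0, 2, 3, 4, 6}  B2 = {0, 2, 4, 5, 6}  B3 = {0, 1, 2, 4, 6}
Tree: B1–B2, B1–B3
Each bag holds 5 vertices, so the decomposition has width 4, which upper-bounds the treewidth. Conversely, {0, 1, 2, 4, 6} is a clique of size 5, and the vertices of any clique must share a bag in every tree decomposition; so some bag has ≥ 5 vertices and tw(G) ≥ 4. The upper and lower bounds meet at 4, so that is the treewidth.

4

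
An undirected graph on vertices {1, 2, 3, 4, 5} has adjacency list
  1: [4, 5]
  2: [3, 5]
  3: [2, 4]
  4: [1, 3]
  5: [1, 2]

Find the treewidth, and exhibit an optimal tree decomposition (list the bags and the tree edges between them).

Every bag has size at most 3, so the width is 3 − 1 = 2 and tw(G) ≤ 2. Since 5–1–4–3–2–5 is a cycle in G, G is not acyclic. Forests are exactly the graphs of treewidth ≤ 1, so tw(G) ≥ 2. Hence tw(G) = 2 exactly.

Treewidth 2.
Bags: B1 = {1, 4, 5}  B2 = {3, 4, 5}  B3 = {2, 3, 5}
Tree: B1–B2, B2–B3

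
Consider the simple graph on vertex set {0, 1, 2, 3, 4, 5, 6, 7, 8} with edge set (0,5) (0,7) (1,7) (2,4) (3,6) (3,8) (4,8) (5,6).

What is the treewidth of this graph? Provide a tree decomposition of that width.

The largest bag has 2 vertices, giving width 1; this decomposition certifies tw(G) ≤ 1. Since G has at least one edge (e.g. 2–4), it is not an edgeless graph, so tw(G) ≥ 1. Combining the bounds, tw(G) = 1.

Treewidth 1.
One optimal decomposition is:
Bags: B1 = {2, 4}  B2 = {4, 8}  B3 = {3, 8}  B4 = {3, 6}  B5 = {5, 6}  B6 = {0, 5}  B7 = {0, 7}  B8 = {1, 7}
Tree: B1–B2, B2–B3, B3–B4, B4–B5, B5–B6, B6–B7, B7–B8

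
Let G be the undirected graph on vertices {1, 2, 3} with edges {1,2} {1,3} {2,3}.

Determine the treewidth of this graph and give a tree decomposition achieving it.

With just one bag of size 3, the width is 3 − 1 = 2, so tw(G) ≤ 2. On the other hand G contains the 3-clique {1, 2, 3}. A clique must lie in a single bag of any decomposition, so no decomposition can have width below 2. Therefore the treewidth is 2.

Treewidth 2.
One such decomposition:
Bags: B1 = {1, 2, 3}
Tree: (single bag)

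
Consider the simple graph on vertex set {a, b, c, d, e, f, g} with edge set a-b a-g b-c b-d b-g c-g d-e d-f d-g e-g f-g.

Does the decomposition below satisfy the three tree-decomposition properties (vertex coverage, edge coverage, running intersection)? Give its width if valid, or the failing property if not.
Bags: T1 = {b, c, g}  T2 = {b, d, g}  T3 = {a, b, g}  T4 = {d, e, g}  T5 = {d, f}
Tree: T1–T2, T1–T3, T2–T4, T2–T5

No — edge (g,f) lies in no bag.

A tree decomposition must satisfy three properties: every vertex lies in some bag; for every edge, both endpoints lie together in some bag; and for every vertex, the bags containing it form a connected subtree. Here edge (g,f) lies in no bag, so the decomposition is invalid.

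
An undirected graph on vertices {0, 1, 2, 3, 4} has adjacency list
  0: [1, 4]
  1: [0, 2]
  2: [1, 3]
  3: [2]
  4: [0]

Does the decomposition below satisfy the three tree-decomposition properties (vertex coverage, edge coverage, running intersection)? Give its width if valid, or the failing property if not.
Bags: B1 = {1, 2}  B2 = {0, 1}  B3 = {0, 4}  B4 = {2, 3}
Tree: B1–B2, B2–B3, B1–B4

Every vertex of G appears in some bag (union = {0, 1, 2, 3, 4}); every edge is covered by a bag; and for each vertex v the set of bags containing v is connected in the bag tree. The decomposition is therefore valid. The largest bag has 2 vertices, so the width is 1.

Yes; width 1.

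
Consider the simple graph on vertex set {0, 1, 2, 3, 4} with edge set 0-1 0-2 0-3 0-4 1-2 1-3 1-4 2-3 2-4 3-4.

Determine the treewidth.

A width-4 tree decomposition is:
Bags: B1 = {0, 1, 2, 3, 4}
Tree: (single bag)
A single bag containing all 5 vertices is trivially a valid decomposition of width 4. Conversely, {0, 1, 2, 3, 4} is a clique of size 5, and the vertices of any clique must share a bag in every tree decomposition; so some bag has ≥ 5 vertices and tw(G) ≥ 4. The upper and lower bounds meet at 4, so that is the treewidth.

4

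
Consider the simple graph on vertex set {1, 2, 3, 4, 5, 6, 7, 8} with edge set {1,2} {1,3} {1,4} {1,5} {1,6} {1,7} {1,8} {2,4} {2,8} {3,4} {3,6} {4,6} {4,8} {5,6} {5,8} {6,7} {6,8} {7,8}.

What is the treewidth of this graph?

3

A width-3 tree decomposition is:
Bags: B1 = {1, 4, 6, 8}  B2 = {1, 5, 6, 8}  B3 = {1, 3, 4, 6}  B4 = {1, 2, 4, 8}  B5 = {1, 6, 7, 8}
Tree: B1–B2, B1–B3, B1–B4, B2–B5
Each bag holds 4 vertices, so the decomposition has width 3, which upper-bounds the treewidth. On the other hand G contains the 4-clique {1, 2, 4, 8}. A clique must lie in a single bag of any decomposition, so no decomposition can have width below 3. Hence tw(G) = 3 exactly.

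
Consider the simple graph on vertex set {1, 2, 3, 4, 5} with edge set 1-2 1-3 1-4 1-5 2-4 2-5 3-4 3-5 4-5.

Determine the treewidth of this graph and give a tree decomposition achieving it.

Each bag holds 4 vertices, so the decomposition has width 3, which upper-bounds the treewidth. On the other hand G contains the 4-clique {1, 2, 4, 5}. A clique must lie in a single bag of any decomposition, so no decomposition can have width below 3. The upper and lower bounds meet at 3, so that is the treewidth.

Treewidth 3.
One optimal decomposition is:
Bags: B1 = {1, 2, 4, 5}  B2 = {1, 3, 4, 5}
Tree: B1–B2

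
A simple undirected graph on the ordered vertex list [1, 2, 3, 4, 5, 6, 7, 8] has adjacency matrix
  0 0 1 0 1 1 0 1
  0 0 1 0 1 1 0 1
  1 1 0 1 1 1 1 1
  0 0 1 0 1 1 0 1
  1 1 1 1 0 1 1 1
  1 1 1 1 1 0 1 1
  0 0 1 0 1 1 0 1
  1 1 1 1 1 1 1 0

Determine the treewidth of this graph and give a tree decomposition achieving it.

The largest bag has 5 vertices, giving width 4; this decomposition certifies tw(G) ≤ 4. Conversely, {1, 3, 5, 6, 8} is a clique of size 5, and the vertices of any clique must share a bag in every tree decomposition; so some bag has ≥ 5 vertices and tw(G) ≥ 4. Therefore the treewidth is 4.

Treewidth 4.
One such decomposition:
Bags: B1 = {1, 3, 5, 6, 8}  B2 = {2, 3, 5, 6, 8}  B3 = {3, 4, 5, 6, 8}  B4 = {3, 5, 6, 7, 8}
Tree: B1–B2, B1–B3, B2–B4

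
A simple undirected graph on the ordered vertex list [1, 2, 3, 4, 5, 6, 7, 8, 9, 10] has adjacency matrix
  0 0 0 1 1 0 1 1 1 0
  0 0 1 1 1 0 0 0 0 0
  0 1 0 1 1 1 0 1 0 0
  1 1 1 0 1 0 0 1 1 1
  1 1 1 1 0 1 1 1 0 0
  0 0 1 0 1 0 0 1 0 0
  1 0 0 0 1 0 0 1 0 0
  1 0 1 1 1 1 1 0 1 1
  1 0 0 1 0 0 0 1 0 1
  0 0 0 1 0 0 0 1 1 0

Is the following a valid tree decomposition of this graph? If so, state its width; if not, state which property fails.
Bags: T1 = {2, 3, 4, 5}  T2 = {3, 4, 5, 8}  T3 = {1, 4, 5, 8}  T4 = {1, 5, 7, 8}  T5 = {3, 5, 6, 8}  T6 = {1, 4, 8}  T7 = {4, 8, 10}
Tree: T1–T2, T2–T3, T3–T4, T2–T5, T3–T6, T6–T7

No — vertex 9 appears in no bag.

A tree decomposition must satisfy three properties: every vertex lies in some bag; for every edge, both endpoints lie together in some bag; and for every vertex, the bags containing it form a connected subtree. Here vertex 9 appears in no bag, so the decomposition is invalid.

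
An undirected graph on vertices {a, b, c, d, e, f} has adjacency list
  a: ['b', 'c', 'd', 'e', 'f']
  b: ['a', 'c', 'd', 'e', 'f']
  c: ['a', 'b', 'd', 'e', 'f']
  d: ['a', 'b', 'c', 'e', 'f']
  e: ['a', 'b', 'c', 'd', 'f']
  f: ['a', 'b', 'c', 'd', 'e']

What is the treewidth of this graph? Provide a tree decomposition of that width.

A single bag containing all 6 vertices is trivially a valid decomposition of width 5. For the lower bound, the 6 vertices {a, b, c, d, e, f} are pairwise adjacent, and any tree decomposition puts a clique entirely inside one bag — forcing width ≥ 5. The upper and lower bounds meet at 5, so that is the treewidth.

Treewidth 5.
One optimal decomposition is:
Bags: B1 = {a, b, c, d, e, f}
Tree: (single bag)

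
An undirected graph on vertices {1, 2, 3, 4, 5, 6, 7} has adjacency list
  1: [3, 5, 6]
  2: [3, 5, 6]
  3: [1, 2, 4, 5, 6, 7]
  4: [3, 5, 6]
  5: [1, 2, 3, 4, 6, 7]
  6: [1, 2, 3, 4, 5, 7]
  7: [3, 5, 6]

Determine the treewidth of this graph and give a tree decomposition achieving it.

Treewidth 3.
Bags: B1 = {1, 3, 5, 6}  B2 = {2, 3, 5, 6}  B3 = {3, 5, 6, 7}  B4 = {3, 4, 5, 6}
Tree: B1–B2, B2–B3, B2–B4

Each bag holds 4 vertices, so the decomposition has width 3, which upper-bounds the treewidth. On the other hand G contains the 4-clique {1, 3, 5, 6}. A clique must lie in a single bag of any decomposition, so no decomposition can have width below 3. Hence tw(G) = 3 exactly.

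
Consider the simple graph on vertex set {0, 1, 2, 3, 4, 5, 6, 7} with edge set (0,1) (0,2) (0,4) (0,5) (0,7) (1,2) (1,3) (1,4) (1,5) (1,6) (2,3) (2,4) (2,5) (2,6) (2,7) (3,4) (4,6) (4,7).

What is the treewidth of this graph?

A width-3 tree decomposition is:
Bags: B1 = {0, 1, 2, 5}  B2 = {0, 1, 2, 4}  B3 = {1, 2, 4, 6}  B4 = {1, 2, 3, 4}  B5 = {0, 2, 4, 7}
Tree: B1–B2, B2–B3, B2–B4, B2–B5
Each bag holds 4 vertices, so the decomposition has width 3, which upper-bounds the treewidth. For the lower bound, the 4 vertices {0, 1, 2, 4} are pairwise adjacent, and any tree decomposition puts a clique entirely inside one bag — forcing width ≥ 3. Therefore the treewidth is 3.

3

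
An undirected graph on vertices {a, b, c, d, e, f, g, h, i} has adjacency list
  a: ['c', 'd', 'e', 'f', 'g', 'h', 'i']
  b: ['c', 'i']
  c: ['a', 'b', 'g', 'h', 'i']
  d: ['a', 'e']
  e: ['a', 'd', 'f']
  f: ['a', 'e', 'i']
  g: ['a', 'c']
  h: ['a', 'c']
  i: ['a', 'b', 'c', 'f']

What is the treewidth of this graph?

2

A width-2 tree decomposition is:
Bags: B1 = {b, c, i}  B2 = {a, c, i}  B3 = {a, f, i}  B4 = {a, c, h}  B5 = {a, e, f}  B6 = {a, c, g}  B7 = {a, d, e}
Tree: B1–B2, B2–B3, B2–B4, B3–B5, B4–B6, B5–B7
Each bag holds 3 vertices, so the decomposition has width 2, which upper-bounds the treewidth. For the lower bound, the 3 vertices {a, d, e} are pairwise adjacent, and any tree decomposition puts a clique entirely inside one bag — forcing width ≥ 2. Therefore the treewidth is 2.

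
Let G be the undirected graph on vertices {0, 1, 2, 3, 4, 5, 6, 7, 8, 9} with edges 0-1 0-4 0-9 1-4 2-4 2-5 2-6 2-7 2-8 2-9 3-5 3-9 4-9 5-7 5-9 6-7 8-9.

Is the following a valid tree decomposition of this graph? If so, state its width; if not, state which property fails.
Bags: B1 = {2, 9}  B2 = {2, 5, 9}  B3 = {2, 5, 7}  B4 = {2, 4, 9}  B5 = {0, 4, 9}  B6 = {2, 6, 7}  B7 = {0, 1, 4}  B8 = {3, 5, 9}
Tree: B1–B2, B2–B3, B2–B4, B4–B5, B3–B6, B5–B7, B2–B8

A tree decomposition must satisfy three properties: every vertex lies in some bag; for every edge, both endpoints lie together in some bag; and for every vertex, the bags containing it form a connected subtree. Here vertex 8 appears in no bag, so the decomposition is invalid.

No — vertex 8 appears in no bag.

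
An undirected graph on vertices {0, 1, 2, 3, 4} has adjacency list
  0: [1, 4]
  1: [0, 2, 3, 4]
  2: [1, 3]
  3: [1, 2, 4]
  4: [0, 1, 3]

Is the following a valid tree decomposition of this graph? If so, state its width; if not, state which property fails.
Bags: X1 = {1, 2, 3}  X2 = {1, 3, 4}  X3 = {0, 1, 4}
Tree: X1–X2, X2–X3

Vertex coverage: the bags together contain {0, 1, 2, 3, 4}, the full vertex set. Edge coverage: each edge of G has both endpoints in at least one bag. Running intersection: for every vertex, the bags containing it form a connected subtree. All three properties hold, so this is a valid tree decomposition of width max|bag| − 1 = 2, and hence tw(G) ≤ 2.

Yes; width 2.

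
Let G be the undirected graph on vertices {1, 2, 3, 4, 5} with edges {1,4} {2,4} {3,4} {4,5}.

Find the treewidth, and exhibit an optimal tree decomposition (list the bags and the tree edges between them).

The largest bag has 2 vertices, giving width 1; this decomposition certifies tw(G) ≤ 1. Since G has at least one edge (e.g. 4–3), it is not an edgeless graph, so tw(G) ≥ 1. Therefore the treewidth is 1.

Treewidth 1.
Bags: B1 = {3, 4}  B2 = {2, 4}  B3 = {4, 5}  B4 = {1, 4}
Tree: B1–B2, B2–B3, B2–B4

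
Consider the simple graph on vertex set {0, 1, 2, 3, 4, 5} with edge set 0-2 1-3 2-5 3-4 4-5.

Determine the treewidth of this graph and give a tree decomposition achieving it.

Treewidth 1.
Bags: B1 = {0, 2}  B2 = {2, 5}  B3 = {4, 5}  B4 = {3, 4}  B5 = {1, 3}
Tree: B1–B2, B2–B3, B3–B4, B4–B5

Every bag has size at most 2, so the width is 2 − 1 = 1 and tw(G) ≤ 1. Since G has at least one edge (e.g. 0–2), it is not an edgeless graph, so tw(G) ≥ 1. Therefore the treewidth is 1.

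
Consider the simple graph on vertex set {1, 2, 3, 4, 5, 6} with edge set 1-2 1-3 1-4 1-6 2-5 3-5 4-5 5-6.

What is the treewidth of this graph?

A width-2 tree decomposition is:
Bags: B1 = {1, 2, 5}  B2 = {1, 4, 5}  B3 = {1, 3, 5}  B4 = {1, 5, 6}
Tree: B1–B2, B2–B3, B3–B4
The largest bag has 3 vertices, giving width 2; this decomposition certifies tw(G) ≤ 2. The edges 1–2–5–4–1 form a cycle, so G is not a tree and its treewidth is at least 2. The upper and lower bounds meet at 2, so that is the treewidth.

2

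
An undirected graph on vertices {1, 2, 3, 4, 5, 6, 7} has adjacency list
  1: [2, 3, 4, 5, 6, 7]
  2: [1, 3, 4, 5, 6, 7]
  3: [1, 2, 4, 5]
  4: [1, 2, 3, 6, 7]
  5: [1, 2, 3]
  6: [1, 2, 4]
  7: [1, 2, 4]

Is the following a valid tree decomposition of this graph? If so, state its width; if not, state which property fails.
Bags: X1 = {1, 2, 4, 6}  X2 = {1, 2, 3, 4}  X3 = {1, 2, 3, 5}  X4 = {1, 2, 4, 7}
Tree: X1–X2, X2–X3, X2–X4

Yes; width 3.

Every vertex of G appears in some bag (union = {1, 2, 3, 4, 5, 6, 7}); every edge is covered by a bag; and for each vertex v the set of bags containing v is connected in the bag tree. The decomposition is therefore valid. The largest bag has 4 vertices, so the width is 3.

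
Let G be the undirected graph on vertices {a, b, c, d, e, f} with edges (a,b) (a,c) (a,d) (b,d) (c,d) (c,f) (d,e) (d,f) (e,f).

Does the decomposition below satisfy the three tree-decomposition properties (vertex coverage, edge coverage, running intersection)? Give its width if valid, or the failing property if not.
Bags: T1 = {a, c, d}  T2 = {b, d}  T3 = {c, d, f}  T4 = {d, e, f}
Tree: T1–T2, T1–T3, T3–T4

No — edge (a,b) lies in no bag.

A tree decomposition must satisfy three properties: every vertex lies in some bag; for every edge, both endpoints lie together in some bag; and for every vertex, the bags containing it form a connected subtree. Here edge (a,b) lies in no bag, so the decomposition is invalid.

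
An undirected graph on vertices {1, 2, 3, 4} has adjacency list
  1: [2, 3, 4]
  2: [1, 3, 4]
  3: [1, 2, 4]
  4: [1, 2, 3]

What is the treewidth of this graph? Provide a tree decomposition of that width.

With just one bag of size 4, the width is 4 − 1 = 3, so tw(G) ≤ 3. On the other hand G contains the 4-clique {1, 2, 3, 4}. A clique must lie in a single bag of any decomposition, so no decomposition can have width below 3. Therefore the treewidth is 3.

Treewidth 3.
One optimal decomposition is:
Bags: B1 = {1, 2, 3, 4}
Tree: (single bag)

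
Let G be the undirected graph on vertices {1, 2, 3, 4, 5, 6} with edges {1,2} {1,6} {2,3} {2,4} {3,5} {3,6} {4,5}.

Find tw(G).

2

A width-2 tree decomposition is:
Bags: B1 = {2, 4, 5}  B2 = {2, 3, 5}  B3 = {1, 2, 3}  B4 = {1, 3, 6}
Tree: B1–B2, B2–B3, B3–B4
The largest bag has 3 vertices, giving width 2; this decomposition certifies tw(G) ≤ 2. For the lower bound, G contains the cycle 4–5–3–2–4, so G is not a forest; only forests have treewidth ≤ 1, hence tw(G) ≥ 2. Combining the bounds, tw(G) = 2.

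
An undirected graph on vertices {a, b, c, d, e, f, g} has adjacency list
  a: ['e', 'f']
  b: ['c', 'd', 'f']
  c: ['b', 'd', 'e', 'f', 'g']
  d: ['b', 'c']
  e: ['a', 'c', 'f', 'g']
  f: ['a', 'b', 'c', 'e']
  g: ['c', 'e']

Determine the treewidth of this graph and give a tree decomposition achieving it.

Treewidth 2.
Bags: B1 = {c, e, f}  B2 = {c, e, g}  B3 = {b, c, f}  B4 = {a, e, f}  B5 = {b, c, d}
Tree: B1–B2, B1–B3, B1–B4, B3–B5

The largest bag has 3 vertices, giving width 2; this decomposition certifies tw(G) ≤ 2. On the other hand G contains the 3-clique {b, c, d}. A clique must lie in a single bag of any decomposition, so no decomposition can have width below 2. Combining the bounds, tw(G) = 2.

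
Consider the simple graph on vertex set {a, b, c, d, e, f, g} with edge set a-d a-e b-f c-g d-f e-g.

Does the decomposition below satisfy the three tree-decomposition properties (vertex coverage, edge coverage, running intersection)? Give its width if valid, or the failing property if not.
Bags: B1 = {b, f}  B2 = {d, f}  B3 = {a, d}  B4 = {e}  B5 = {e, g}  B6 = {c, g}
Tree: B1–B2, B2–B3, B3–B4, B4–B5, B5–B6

A tree decomposition must satisfy three properties: every vertex lies in some bag; for every edge, both endpoints lie together in some bag; and for every vertex, the bags containing it form a connected subtree. Here edge (a,e) lies in no bag, so the decomposition is invalid.

No — edge (a,e) lies in no bag.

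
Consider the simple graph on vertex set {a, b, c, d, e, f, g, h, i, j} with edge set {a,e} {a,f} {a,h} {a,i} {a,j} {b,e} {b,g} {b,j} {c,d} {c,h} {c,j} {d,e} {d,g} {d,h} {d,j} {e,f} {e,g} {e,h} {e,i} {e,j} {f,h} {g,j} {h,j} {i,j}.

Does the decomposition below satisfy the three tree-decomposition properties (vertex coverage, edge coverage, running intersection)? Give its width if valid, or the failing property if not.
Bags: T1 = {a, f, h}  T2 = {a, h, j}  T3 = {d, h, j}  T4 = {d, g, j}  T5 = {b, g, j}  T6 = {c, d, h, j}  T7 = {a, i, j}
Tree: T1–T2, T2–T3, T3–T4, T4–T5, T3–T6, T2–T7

No — vertex e appears in no bag.

A tree decomposition must satisfy three properties: every vertex lies in some bag; for every edge, both endpoints lie together in some bag; and for every vertex, the bags containing it form a connected subtree. Here vertex e appears in no bag, so the decomposition is invalid.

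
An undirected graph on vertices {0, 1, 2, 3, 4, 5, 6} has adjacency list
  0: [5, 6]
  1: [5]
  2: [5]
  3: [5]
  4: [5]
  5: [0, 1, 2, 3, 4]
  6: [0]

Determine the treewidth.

1

A width-1 tree decomposition is:
Bags: B1 = {0, 5}  B2 = {1, 5}  B3 = {2, 5}  B4 = {0, 6}  B5 = {4, 5}  B6 = {3, 5}
Tree: B1–B2, B2–B3, B1–B4, B3–B5, B3–B6
Every bag has size at most 2, so the width is 2 − 1 = 1 and tw(G) ≤ 1. Any graph with an edge has treewidth ≥ 1, and G has the edge 0–5. Therefore the treewidth is 1.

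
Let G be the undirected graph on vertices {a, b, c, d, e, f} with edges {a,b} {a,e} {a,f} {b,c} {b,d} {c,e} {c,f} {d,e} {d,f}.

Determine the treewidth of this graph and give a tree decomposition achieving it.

Treewidth 3.
Bags: B1 = {b, c, e, f}  B2 = {b, d, e, f}  B3 = {a, b, e, f}
Tree: B1–B2, B2–B3

Each bag holds 4 vertices, so the decomposition has width 3, which upper-bounds the treewidth. For the lower bound: the 4 vertex sets {b,c}, {d,f}, {e}, {a} are disjoint, each induces a connected subgraph, and every pair is joined by at least one edge of G. Contracting each set to a single vertex therefore yields K_{4} as a minor, and since treewidth is minor-monotone, tw(G) ≥ tw(K_{4}) = 3. Therefore the treewidth is 3.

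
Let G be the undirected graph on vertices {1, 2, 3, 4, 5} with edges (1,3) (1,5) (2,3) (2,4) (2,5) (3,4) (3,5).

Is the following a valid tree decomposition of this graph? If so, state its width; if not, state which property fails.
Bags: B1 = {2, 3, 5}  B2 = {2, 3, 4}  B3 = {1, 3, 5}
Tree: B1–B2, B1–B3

Yes; width 2.

Vertex coverage: the bags together contain {1, 2, 3, 4, 5}, the full vertex set. Edge coverage: each edge of G has both endpoints in at least one bag. Running intersection: for every vertex, the bags containing it form a connected subtree. All three properties hold, so this is a valid tree decomposition of width max|bag| − 1 = 2, and hence tw(G) ≤ 2.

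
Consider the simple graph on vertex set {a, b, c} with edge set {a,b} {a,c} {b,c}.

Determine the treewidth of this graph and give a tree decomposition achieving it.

With just one bag of size 3, the width is 3 − 1 = 2, so tw(G) ≤ 2. Conversely, {a, b, c} is a clique of size 3, and the vertices of any clique must share a bag in every tree decomposition; so some bag has ≥ 3 vertices and tw(G) ≥ 2. The upper and lower bounds meet at 2, so that is the treewidth.

Treewidth 2.
One such decomposition:
Bags: B1 = {a, b, c}
Tree: (single bag)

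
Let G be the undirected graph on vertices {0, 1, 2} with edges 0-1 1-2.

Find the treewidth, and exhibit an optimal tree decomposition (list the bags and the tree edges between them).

The largest bag has 2 vertices, giving width 1; this decomposition certifies tw(G) ≤ 1. Any graph with an edge has treewidth ≥ 1, and G has the edge 0–1. Therefore the treewidth is 1.

Treewidth 1.
One such decomposition:
Bags: B1 = {0, 1}  B2 = {1, 2}
Tree: B1–B2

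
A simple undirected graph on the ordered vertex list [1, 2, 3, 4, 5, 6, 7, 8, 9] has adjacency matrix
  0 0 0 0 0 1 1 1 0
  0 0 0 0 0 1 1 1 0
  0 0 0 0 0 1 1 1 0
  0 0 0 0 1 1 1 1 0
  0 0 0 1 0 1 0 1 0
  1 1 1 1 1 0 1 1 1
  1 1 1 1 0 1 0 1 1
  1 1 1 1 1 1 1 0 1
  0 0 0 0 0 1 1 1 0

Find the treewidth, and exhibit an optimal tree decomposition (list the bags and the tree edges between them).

Treewidth 3.
One optimal decomposition is:
Bags: B1 = {3, 6, 7, 8}  B2 = {1, 6, 7, 8}  B3 = {2, 6, 7, 8}  B4 = {4, 6, 7, 8}  B5 = {4, 5, 6, 8}  B6 = {6, 7, 8, 9}
Tree: B1–B2, B1–B3, B1–B4, B4–B5, B2–B6

Every bag has size at most 4, so the width is 4 − 1 = 3 and tw(G) ≤ 3. Conversely, {4, 5, 6, 8} is a clique of size 4, and the vertices of any clique must share a bag in every tree decomposition; so some bag has ≥ 4 vertices and tw(G) ≥ 3. Therefore the treewidth is 3.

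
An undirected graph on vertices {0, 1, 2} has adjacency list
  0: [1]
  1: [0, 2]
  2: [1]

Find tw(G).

1

A width-1 tree decomposition is:
Bags: B1 = {1, 2}  B2 = {0, 1}
Tree: B1–B2
Every bag has size at most 2, so the width is 2 − 1 = 1 and tw(G) ≤ 1. Since G has at least one edge (e.g. 2–1), it is not an edgeless graph, so tw(G) ≥ 1. The upper and lower bounds meet at 1, so that is the treewidth.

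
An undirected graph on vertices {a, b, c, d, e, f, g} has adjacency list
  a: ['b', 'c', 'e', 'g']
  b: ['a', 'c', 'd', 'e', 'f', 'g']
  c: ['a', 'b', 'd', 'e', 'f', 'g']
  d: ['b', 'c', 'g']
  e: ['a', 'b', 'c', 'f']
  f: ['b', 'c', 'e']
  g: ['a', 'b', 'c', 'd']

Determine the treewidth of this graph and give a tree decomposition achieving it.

The largest bag has 4 vertices, giving width 3; this decomposition certifies tw(G) ≤ 3. Conversely, {b, c, d, g} is a clique of size 4, and the vertices of any clique must share a bag in every tree decomposition; so some bag has ≥ 4 vertices and tw(G) ≥ 3. The upper and lower bounds meet at 3, so that is the treewidth.

Treewidth 3.
One such decomposition:
Bags: B1 = {a, b, c, e}  B2 = {a, b, c, g}  B3 = {b, c, d, g}  B4 = {b, c, e, f}
Tree: B1–B2, B2–B3, B1–B4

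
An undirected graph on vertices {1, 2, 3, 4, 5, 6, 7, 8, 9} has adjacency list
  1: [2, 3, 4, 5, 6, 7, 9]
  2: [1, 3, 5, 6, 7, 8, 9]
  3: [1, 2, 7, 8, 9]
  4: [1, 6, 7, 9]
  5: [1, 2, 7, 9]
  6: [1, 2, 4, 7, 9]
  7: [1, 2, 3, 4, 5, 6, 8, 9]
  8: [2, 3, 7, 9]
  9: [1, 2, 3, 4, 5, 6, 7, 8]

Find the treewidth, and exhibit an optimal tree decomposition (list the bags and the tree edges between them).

Every bag has size at most 5, so the width is 5 − 1 = 4 and tw(G) ≤ 4. On the other hand G contains the 5-clique {2, 3, 7, 8, 9}. A clique must lie in a single bag of any decomposition, so no decomposition can have width below 4. The upper and lower bounds meet at 4, so that is the treewidth.

Treewidth 4.
Bags: B1 = {1, 2, 6, 7, 9}  B2 = {1, 2, 3, 7, 9}  B3 = {2, 3, 7, 8, 9}  B4 = {1, 4, 6, 7, 9}  B5 = {1, 2, 5, 7, 9}
Tree: B1–B2, B2–B3, B1–B4, B2–B5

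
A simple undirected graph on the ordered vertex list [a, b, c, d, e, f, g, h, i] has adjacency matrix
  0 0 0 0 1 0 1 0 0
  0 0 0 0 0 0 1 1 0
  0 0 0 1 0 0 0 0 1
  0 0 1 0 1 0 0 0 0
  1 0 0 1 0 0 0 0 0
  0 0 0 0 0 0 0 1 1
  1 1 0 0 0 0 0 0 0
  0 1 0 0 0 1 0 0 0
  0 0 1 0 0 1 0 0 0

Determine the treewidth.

2

A width-2 tree decomposition is:
Bags: B1 = {a, e, g}  B2 = {b, e, g}  B3 = {b, e, h}  B4 = {e, f, h}  B5 = {e, f, i}  B6 = {c, e, i}  B7 = {c, d, e}
Tree: B1–B2, B2–B3, B3–B4, B4–B5, B5–B6, B6–B7
Each bag holds 3 vertices, so the decomposition has width 2, which upper-bounds the treewidth. The edges e–a–g–b–h–f–i–c–d–e form a cycle, so G is not a tree and its treewidth is at least 2. The upper and lower bounds meet at 2, so that is the treewidth.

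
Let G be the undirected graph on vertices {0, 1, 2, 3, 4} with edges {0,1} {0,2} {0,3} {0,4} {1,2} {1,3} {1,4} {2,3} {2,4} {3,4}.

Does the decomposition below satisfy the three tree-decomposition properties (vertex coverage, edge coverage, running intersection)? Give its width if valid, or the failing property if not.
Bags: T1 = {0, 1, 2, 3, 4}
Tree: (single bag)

Yes; width 4.

Every vertex of G appears in some bag (union = {0, 1, 2, 3, 4}); every edge is covered by a bag; and for each vertex v the set of bags containing v is connected in the bag tree. The decomposition is therefore valid. The largest bag has 5 vertices, so the width is 4.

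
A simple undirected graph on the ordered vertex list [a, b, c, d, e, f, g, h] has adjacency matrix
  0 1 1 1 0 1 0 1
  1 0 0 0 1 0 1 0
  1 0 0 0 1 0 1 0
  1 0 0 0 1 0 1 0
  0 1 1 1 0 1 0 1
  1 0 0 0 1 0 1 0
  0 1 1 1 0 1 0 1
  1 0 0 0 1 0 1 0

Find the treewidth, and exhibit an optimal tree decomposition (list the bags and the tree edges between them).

The largest bag has 4 vertices, giving width 3; this decomposition certifies tw(G) ≤ 3. For the lower bound: the 4 vertex sets {g,h}, {a,c}, {e}, {b} are disjoint, each induces a connected subgraph, and every pair is joined by at least one edge of G. Contracting each set to a single vertex therefore yields K_{4} as a minor, and since treewidth is minor-monotone, tw(G) ≥ tw(K_{4}) = 3. Combining the bounds, tw(G) = 3.

Treewidth 3.
One such decomposition:
Bags: B1 = {a, e, g, h}  B2 = {a, c, e, g}  B3 = {a, b, e, g}  B4 = {a, e, f, g}  B5 = {a, d, e, g}
Tree: B1–B2, B2–B3, B3–B4, B4–B5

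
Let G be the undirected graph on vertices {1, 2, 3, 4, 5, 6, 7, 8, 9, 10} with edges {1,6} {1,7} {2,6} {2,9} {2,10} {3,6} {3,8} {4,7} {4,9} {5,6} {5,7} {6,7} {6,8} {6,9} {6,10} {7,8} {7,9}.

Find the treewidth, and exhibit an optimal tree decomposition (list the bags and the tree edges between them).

Every bag has size at most 3, so the width is 3 − 1 = 2 and tw(G) ≤ 2. Conversely, {4, 7, 9} is a clique of size 3, and the vertices of any clique must share a bag in every tree decomposition; so some bag has ≥ 3 vertices and tw(G) ≥ 2. The upper and lower bounds meet at 2, so that is the treewidth.

Treewidth 2.
One optimal decomposition is:
Bags: B1 = {6, 7, 9}  B2 = {4, 7, 9}  B3 = {2, 6, 9}  B4 = {6, 7, 8}  B5 = {1, 6, 7}  B6 = {5, 6, 7}  B7 = {3, 6, 8}  B8 = {2, 6, 10}
Tree: B1–B2, B1–B3, B1–B4, B4–B5, B5–B6, B4–B7, B3–B8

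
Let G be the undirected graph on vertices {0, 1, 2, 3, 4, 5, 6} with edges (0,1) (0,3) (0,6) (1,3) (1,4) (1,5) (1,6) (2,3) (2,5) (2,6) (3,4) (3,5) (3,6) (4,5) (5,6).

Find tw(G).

A width-3 tree decomposition is:
Bags: B1 = {2, 3, 5, 6}  B2 = {1, 3, 5, 6}  B3 = {0, 1, 3, 6}  B4 = {1, 3, 4, 5}
Tree: B1–B2, B2–B3, B2–B4
The largest bag has 4 vertices, giving width 3; this decomposition certifies tw(G) ≤ 3. Conversely, {0, 1, 3, 6} is a clique of size 4, and the vertices of any clique must share a bag in every tree decomposition; so some bag has ≥ 4 vertices and tw(G) ≥ 3. The upper and lower bounds meet at 3, so that is the treewidth.

3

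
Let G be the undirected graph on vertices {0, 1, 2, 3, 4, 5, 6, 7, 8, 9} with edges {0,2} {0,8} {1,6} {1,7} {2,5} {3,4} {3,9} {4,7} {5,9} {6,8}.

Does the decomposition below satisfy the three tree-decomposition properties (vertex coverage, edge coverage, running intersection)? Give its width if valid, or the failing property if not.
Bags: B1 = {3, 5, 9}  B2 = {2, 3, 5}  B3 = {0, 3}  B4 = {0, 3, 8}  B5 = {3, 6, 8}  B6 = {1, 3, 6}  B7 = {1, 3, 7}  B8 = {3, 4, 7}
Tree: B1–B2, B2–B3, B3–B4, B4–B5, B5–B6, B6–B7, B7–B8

A tree decomposition must satisfy three properties: every vertex lies in some bag; for every edge, both endpoints lie together in some bag; and for every vertex, the bags containing it form a connected subtree. Here edge (2,0) lies in no bag, so the decomposition is invalid.

No — edge (2,0) lies in no bag.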